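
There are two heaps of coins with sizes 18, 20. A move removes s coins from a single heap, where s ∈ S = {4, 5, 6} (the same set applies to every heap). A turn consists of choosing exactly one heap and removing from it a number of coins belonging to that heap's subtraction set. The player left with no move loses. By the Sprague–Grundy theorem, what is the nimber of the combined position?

All heaps use S = {4, 5, 6}:
G(0) = 0
G(1) = mex{} = 0
G(2) = mex{} = 0
G(3) = mex{} = 0
G(4) = mex{0} = 1
G(5) = mex{0,0} = 1
G(6) = mex{0,0,0} = 1
G(7) = mex{0,0,0} = 1
G(8) = mex{1,0,0} = 2
G(9) = mex{1,1,0} = 2
G(10) = mex{1,1,1} = 0
G(11) = mex{1,1,1} = 0
G(12) = mex{2,1,1} = 0
G(13) = mex{2,2,1} = 0
G(14) = mex{0,2,2} = 1
G(15) = mex{0,0,2} = 1
G(16) = mex{0,0,0} = 1
G(17) = mex{0,0,0} = 1
G(18) = mex{1,0,0} = 2
G(19) = mex{1,1,0} = 2
G(20) = mex{1,1,1} = 0
Heap A: G(18) = 2.
Heap B: G(20) = 0.
Combined Grundy value = 2 ⊕ 0 = 2.

2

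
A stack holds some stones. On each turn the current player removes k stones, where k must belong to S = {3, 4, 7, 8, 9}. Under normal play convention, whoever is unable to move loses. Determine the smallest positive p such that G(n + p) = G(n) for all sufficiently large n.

12

n :  0  1  2  3  4  5  6  7  8  9 10 11 12 13 14 15 16 17 18 19 20 21 22 23 24 25
G :  0  0  0  1  1  1  2  2  2  3  3  3  0  0  0  1  1  1  2  2  2  3  3  3  0  0
G(n+12) = G(n) holds for n = 0,…,8 (a full window of length max(S) = 9), so the sequence is purely periodic with period 12.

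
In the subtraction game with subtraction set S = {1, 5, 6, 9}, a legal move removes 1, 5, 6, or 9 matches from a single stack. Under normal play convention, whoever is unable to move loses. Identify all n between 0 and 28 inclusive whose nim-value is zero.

G(0) = 0
G(1) = mex{0} = 1
G(2) = mex{1} = 0
G(3) = mex{0} = 1
G(4) = mex{1} = 0
G(5) = mex{0,0} = 1
G(6) = mex{1,1,0} = 2
G(7) = mex{2,0,1} = 3
G(8) = mex{3,1,0} = 2
G(9) = mex{2,0,1,0} = 3
G(10) = mex{3,1,0,1} = 2
G(11) = mex{2,2,1,0} = 3
G(12) = mex{3,3,2,1} = 0
G(13) = mex{0,2,3,0} = 1
G(14) = mex{1,3,2,1} = 0
G(15) = mex{0,2,3,2} = 1
G(16) = mex{1,3,2,3} = 0
G(17) = mex{0,0,3,2} = 1
G(18) = mex{1,1,0,3} = 2
G(19) = mex{2,0,1,2} = 3
G(20) = mex{3,1,0,3} = 2
G(21) = mex{2,0,1,0} = 3
G(22) = mex{3,1,0,1} = 2
G(23) = mex{2,2,1,0} = 3
G(24) = mex{3,3,2,1} = 0
G(25) = mex{0,2,3,0} = 1
G(26) = mex{1,3,2,1} = 0
G(27) = mex{0,2,3,2} = 1
G(28) = mex{1,3,2,3} = 0
P-positions are exactly the n with G(n) = 0.

0, 2, 4, 12, 14, 16, 24, 26, 28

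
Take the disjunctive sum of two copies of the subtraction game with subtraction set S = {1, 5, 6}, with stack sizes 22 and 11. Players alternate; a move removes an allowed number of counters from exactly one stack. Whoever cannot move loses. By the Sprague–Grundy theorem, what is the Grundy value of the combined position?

All stacks use S = {1, 5, 6}:
G(0) = 0
G(1) = mex{0} = 1
G(2) = mex{1} = 0
G(3) = mex{0} = 1
G(4) = mex{1} = 0
G(5) = mex{0,0} = 1
G(6) = mex{1,1,0} = 2
G(7) = mex{2,0,1} = 3
G(8) = mex{3,1,0} = 2
G(9) = mex{2,0,1} = 3
G(10) = mex{3,1,0} = 2
G(11) = mex{2,2,1} = 0
G(12) = mex{0,3,2} = 1
G(13) = mex{1,2,3} = 0
G(14) = mex{0,3,2} = 1
G(15) = mex{1,2,3} = 0
G(16) = mex{0,0,2} = 1
G(17) = mex{1,1,0} = 2
G(18) = mex{2,0,1} = 3
G(19) = mex{3,1,0} = 2
G(20) = mex{2,0,1} = 3
G(21) = mex{3,1,0} = 2
G(22) = mex{2,2,1} = 0
Stack A: G(22) = 0.
Stack B: G(11) = 0.
Combined Grundy value = 0 ⊕ 0 = 0.

0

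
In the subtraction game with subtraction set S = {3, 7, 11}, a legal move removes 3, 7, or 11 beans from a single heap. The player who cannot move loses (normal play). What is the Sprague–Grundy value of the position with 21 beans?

2

G(0) = 0
G(1) = mex{} = 0
G(2) = mex{} = 0
G(3) = mex{0} = 1
G(4) = mex{0} = 1
G(5) = mex{0} = 1
G(6) = mex{1} = 0
G(7) = mex{1,0} = 2
G(8) = mex{1,0} = 2
G(9) = mex{0,0} = 1
G(10) = mex{2,1} = 0
G(11) = mex{2,1,0} = 3
G(12) = mex{1,1,0} = 2
G(13) = mex{0,0,0} = 1
G(14) = mex{3,2,1} = 0
G(15) = mex{2,2,1} = 0
G(16) = mex{1,1,1} = 0
G(17) = mex{0,0,0} = 1
G(18) = mex{0,3,2} = 1
G(19) = mex{0,2,2} = 1
G(20) = mex{1,1,1} = 0
G(21) = mex{1,0,0} = 2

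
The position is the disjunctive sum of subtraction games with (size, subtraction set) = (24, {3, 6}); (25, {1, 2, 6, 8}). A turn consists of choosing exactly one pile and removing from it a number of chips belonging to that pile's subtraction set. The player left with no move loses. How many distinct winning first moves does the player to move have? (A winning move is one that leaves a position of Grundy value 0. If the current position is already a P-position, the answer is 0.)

Pile A, S = {3, 6}:
n :  0  1  2  3  4  5  6  7  8  9 10 11 12 13 14 15 16 17 18 19 20 21 22 23 24
G :  0  0  0  1  1  1  2  2  2  0  0  0  1  1  1  2  2  2  0  0  0  1  1  1  2
G_A(24) = 2.
Pile B, S = {1, 2, 6, 8}:
n :  0  1  2  3  4  5  6  7  8  9 10 11 12 13 14 15 16 17 18 19 20 21 22 23 24 25
G :  0  1  2  0  1  2  3  0  1  2  0  1  2  3  0  1  2  0  1  2  3  0  1  2  0  1
G_B(25) = 1.
Combined Grundy value = 2 ⊕ 1 = 3.
A winning move leaves total XOR = 0, i.e. changes one component's Grundy value g to g ⊕ X where X is the current total.
Pile A: need g' = 2⊕3 = 1. Options: 24−3→G=1, 24−6→G=0. Hits: 1.
Pile B: need g' = 1⊕3 = 2. Options: 25−1→G=0, 25−2→G=2, 25−6→G=2, 25−8→G=0. Hits: 2.

3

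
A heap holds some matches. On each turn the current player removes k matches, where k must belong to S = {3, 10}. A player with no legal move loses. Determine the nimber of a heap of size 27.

G(0) = 0
G(1) = mex{} = 0
G(2) = mex{} = 0
G(3) = mex{0} = 1
G(4) = mex{0} = 1
G(5) = mex{0} = 1
G(6) = mex{1} = 0
G(7) = mex{1} = 0
G(8) = mex{1} = 0
G(9) = mex{0} = 1
G(10) = mex{0,0} = 1
G(11) = mex{0,0} = 1
G(12) = mex{1,0} = 2
G(13) = mex{1,1} = 0
G(14) = mex{1,1} = 0
G(15) = mex{2,1} = 0
G(16) = mex{0,0} = 1
G(17) = mex{0,0} = 1
G(18) = mex{0,0} = 1
G(19) = mex{1,1} = 0
G(20) = mex{1,1} = 0
G(21) = mex{1,1} = 0
G(22) = mex{0,2} = 1
G(23) = mex{0,0} = 1
G(24) = mex{0,0} = 1
G(25) = mex{1,0} = 2
G(26) = mex{1,1} = 0
G(27) = mex{1,1} = 0

0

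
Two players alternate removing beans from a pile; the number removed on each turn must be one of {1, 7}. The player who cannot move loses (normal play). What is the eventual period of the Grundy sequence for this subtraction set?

2

n :  0  1  2  3  4  5  6  7  8  9 10 11 12 13 14
G :  0  1  0  1  0  1  0  1  0  1  0  1  0  1  0
G(n+2) = G(n) holds for n = 0,…,6 (a full window of length max(S) = 7), so the sequence is purely periodic with period 2.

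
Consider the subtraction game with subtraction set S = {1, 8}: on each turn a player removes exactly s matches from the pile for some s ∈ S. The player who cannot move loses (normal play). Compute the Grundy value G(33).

G(0) = 0
G(1) = mex{0} = 1
G(2) = mex{1} = 0
G(3) = mex{0} = 1
G(4) = mex{1} = 0
G(5) = mex{0} = 1
G(6) = mex{1} = 0
G(7) = mex{0} = 1
G(8) = mex{1,0} = 2
G(9) = mex{2,1} = 0
G(10) = mex{0,0} = 1
G(11) = mex{1,1} = 0
G(12) = mex{0,0} = 1
G(13) = mex{1,1} = 0
G(14) = mex{0,0} = 1
G(15) = mex{1,1} = 0
G(16) = mex{0,2} = 1
G(17) = mex{1,0} = 2
G(18) = mex{2,1} = 0
G(19) = mex{0,0} = 1
G(20) = mex{1,1} = 0
G(21) = mex{0,0} = 1
G(22) = mex{1,1} = 0
G(23) = mex{0,0} = 1
G(24) = mex{1,1} = 0
G(25) = mex{0,2} = 1
G(26) = mex{1,0} = 2
G(27) = mex{2,1} = 0
G(28) = mex{0,0} = 1
G(29) = mex{1,1} = 0
G(30) = mex{0,0} = 1
G(31) = mex{1,1} = 0
G(32) = mex{0,0} = 1
G(33) = mex{1,1} = 0

0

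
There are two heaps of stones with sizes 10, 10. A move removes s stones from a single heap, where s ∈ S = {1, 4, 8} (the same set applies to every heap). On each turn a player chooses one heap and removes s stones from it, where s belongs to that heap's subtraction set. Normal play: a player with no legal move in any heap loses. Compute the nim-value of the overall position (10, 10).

0

All heaps use S = {1, 4, 8}:
n :  0  1  2  3  4  5  6  7  8  9 10
G :  0  1  0  1  2  0  1  0  1  2  3
Heap A: G(10) = 3.
Heap B: G(10) = 3.
Combined Grundy value = 3 ⊕ 3 = 0.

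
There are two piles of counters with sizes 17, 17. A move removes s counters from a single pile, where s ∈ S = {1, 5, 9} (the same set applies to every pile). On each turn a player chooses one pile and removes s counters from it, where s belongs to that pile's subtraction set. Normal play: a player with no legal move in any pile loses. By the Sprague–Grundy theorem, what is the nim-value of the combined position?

0

All piles use S = {1, 5, 9}:
G(0) = 0
G(1) = mex{0} = 1
G(2) = mex{1} = 0
G(3) = mex{0} = 1
G(4) = mex{1} = 0
G(5) = mex{0,0} = 1
G(6) = mex{1,1} = 0
G(7) = mex{0,0} = 1
G(8) = mex{1,1} = 0
G(9) = mex{0,0,0} = 1
G(10) = mex{1,1,1} = 0
G(11) = mex{0,0,0} = 1
G(12) = mex{1,1,1} = 0
G(13) = mex{0,0,0} = 1
G(14) = mex{1,1,1} = 0
G(15) = mex{0,0,0} = 1
G(16) = mex{1,1,1} = 0
G(17) = mex{0,0,0} = 1
Pile A: G(17) = 1.
Pile B: G(17) = 1.
Combined Grundy value = 1 ⊕ 1 = 0.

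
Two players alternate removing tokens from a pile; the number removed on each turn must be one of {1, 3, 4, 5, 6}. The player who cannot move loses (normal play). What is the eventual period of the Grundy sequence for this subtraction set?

G(0) = 0
G(1) = mex{0} = 1
G(2) = mex{1} = 0
G(3) = mex{0,0} = 1
G(4) = mex{1,1,0} = 2
G(5) = mex{2,0,1,0} = 3
G(6) = mex{3,1,0,1,0} = 2
G(7) = mex{2,2,1,0,1} = 3
G(8) = mex{3,3,2,1,0} = 4
G(9) = mex{4,2,3,2,1} = 0
G(10) = mex{0,3,2,3,2} = 1
G(11) = mex{1,4,3,2,3} = 0
G(12) = mex{0,0,4,3,2} = 1
G(13) = mex{1,1,0,4,3} = 2
G(14) = mex{2,0,1,0,4} = 3
G(15) = mex{3,1,0,1,0} = 2
G(16) = mex{2,2,1,0,1} = 3
G(17) = mex{3,3,2,1,0} = 4
G(18) = mex{4,2,3,2,1} = 0
G(19) = mex{0,3,2,3,2} = 1
G(n+9) = G(n) holds for n = 0,…,5 (a full window of length max(S) = 6), so the sequence is purely periodic with period 9.

9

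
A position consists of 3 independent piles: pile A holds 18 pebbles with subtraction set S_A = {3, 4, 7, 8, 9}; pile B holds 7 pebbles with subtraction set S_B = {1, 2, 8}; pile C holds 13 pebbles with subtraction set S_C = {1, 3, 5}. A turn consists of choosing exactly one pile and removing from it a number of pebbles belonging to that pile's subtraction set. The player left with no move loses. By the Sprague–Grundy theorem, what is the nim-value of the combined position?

Pile A, S = {3, 4, 7, 8, 9}:
n :  0  1  2  3  4  5  6  7  8  9 10 11 12 13 14 15 16 17 18
G :  0  0  0  1  1  1  2  2  2  3  3  3  0  0  0  1  1  1  2
G_A(18) = 2.
Pile B, S = {1, 2, 8}:
n : 0 1 2 3 4 5 6 7
G : 0 1 2 0 1 2 0 1
G_B(7) = 1.
Pile C, S = {1, 3, 5}:
G(0) = 0
G(1) = mex{0} = 1
G(2) = mex{1} = 0
G(3) = mex{0,0} = 1
G(4) = mex{1,1} = 0
G(5) = mex{0,0,0} = 1
G(6) = mex{1,1,1} = 0
G(7) = mex{0,0,0} = 1
G(8) = mex{1,1,1} = 0
G(9) = mex{0,0,0} = 1
G(10) = mex{1,1,1} = 0
G(11) = mex{0,0,0} = 1
G(12) = mex{1,1,1} = 0
G(13) = mex{0,0,0} = 1
G_C(13) = 1.
Combined Grundy value = 2 ⊕ 1 ⊕ 1 = 2.

2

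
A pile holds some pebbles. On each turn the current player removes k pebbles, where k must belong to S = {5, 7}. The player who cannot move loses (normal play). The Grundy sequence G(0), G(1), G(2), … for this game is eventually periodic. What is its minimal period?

n :  0  1  2  3  4  5  6  7  8  9 10 11 12 13 14 15 16 17 18 19 20 21 22 23 24 25
G :  0  0  0  0  0  1  1  1  1  1  2  2  0  0  0  0  0  1  1  1  1  1  2  2  0  0
G(n+12) = G(n) holds for n = 0,…,6 (a full window of length max(S) = 7), so the sequence is purely periodic with period 12.

12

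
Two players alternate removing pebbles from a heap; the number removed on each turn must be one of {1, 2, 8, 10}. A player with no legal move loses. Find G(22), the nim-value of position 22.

G(0) = 0
G(1) = mex{0} = 1
G(2) = mex{1,0} = 2
G(3) = mex{2,1} = 0
G(4) = mex{0,2} = 1
G(5) = mex{1,0} = 2
G(6) = mex{2,1} = 0
G(7) = mex{0,2} = 1
G(8) = mex{1,0,0} = 2
G(9) = mex{2,1,1} = 0
G(10) = mex{0,2,2,0} = 1
G(11) = mex{1,0,0,1} = 2
G(12) = mex{2,1,1,2} = 0
G(13) = mex{0,2,2,0} = 1
G(14) = mex{1,0,0,1} = 2
G(15) = mex{2,1,1,2} = 0
G(16) = mex{0,2,2,0} = 1
G(17) = mex{1,0,0,1} = 2
G(18) = mex{2,1,1,2} = 0
G(19) = mex{0,2,2,0} = 1
G(20) = mex{1,0,0,1} = 2
G(21) = mex{2,1,1,2} = 0
G(22) = mex{0,2,2,0} = 1

1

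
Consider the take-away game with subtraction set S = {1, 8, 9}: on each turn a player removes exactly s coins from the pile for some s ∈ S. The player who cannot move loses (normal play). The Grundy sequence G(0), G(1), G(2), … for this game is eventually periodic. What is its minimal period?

16

G(0) = 0
G(1) = mex{0} = 1
G(2) = mex{1} = 0
G(3) = mex{0} = 1
G(4) = mex{1} = 0
G(5) = mex{0} = 1
G(6) = mex{1} = 0
G(7) = mex{0} = 1
G(8) = mex{1,0} = 2
G(9) = mex{2,1,0} = 3
G(10) = mex{3,0,1} = 2
G(11) = mex{2,1,0} = 3
G(12) = mex{3,0,1} = 2
G(13) = mex{2,1,0} = 3
G(14) = mex{3,0,1} = 2
G(15) = mex{2,1,0} = 3
G(16) = mex{3,2,1} = 0
G(17) = mex{0,3,2} = 1
G(18) = mex{1,2,3} = 0
G(19) = mex{0,3,2} = 1
G(20) = mex{1,2,3} = 0
G(21) = mex{0,3,2} = 1
G(22) = mex{1,2,3} = 0
G(23) = mex{0,3,2} = 1
G(24) = mex{1,0,3} = 2
G(25) = mex{2,1,0} = 3
G(26) = mex{3,0,1} = 2
G(27) = mex{2,1,0} = 3
G(28) = mex{3,0,1} = 2
G(29) = mex{2,1,0} = 3
G(30) = mex{3,0,1} = 2
G(31) = mex{2,1,0} = 3
G(32) = mex{3,2,1} = 0
G(33) = mex{0,3,2} = 1
G(n+16) = G(n) holds for n = 0,…,8 (a full window of length max(S) = 9), so the sequence is purely periodic with period 16.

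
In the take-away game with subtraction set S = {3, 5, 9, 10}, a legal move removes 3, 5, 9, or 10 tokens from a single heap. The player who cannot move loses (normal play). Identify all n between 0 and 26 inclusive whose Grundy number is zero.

0, 1, 2, 8, 14, 15, 16, 22

G(0) = 0
G(1) = mex{} = 0
G(2) = mex{} = 0
G(3) = mex{0} = 1
G(4) = mex{0} = 1
G(5) = mex{0,0} = 1
G(6) = mex{1,0} = 2
G(7) = mex{1,0} = 2
G(8) = mex{1,1} = 0
G(9) = mex{2,1,0} = 3
G(10) = mex{2,1,0,0} = 3
G(11) = mex{0,2,0,0} = 1
G(12) = mex{3,2,1,0} = 4
G(13) = mex{3,0,1,1} = 2
G(14) = mex{1,3,1,1} = 0
G(15) = mex{4,3,2,1} = 0
G(16) = mex{2,1,2,2} = 0
G(17) = mex{0,4,0,2} = 1
G(18) = mex{0,2,3,0} = 1
G(19) = mex{0,0,3,3} = 1
G(20) = mex{1,0,1,3} = 2
G(21) = mex{1,0,4,1} = 2
G(22) = mex{1,1,2,4} = 0
G(23) = mex{2,1,0,2} = 3
G(24) = mex{2,1,0,0} = 3
G(25) = mex{0,2,0,0} = 1
G(26) = mex{3,2,1,0} = 4
P-positions are exactly the n with G(n) = 0.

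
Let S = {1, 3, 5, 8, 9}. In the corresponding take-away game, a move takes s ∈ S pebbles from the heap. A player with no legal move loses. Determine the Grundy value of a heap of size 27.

3

n :  0  1  2  3  4  5  6  7  8  9 10 11 12 13 14 15 16 17 18 19 20 21 22 23 24 25 26 27
G :  0  1  0  1  0  1  0  1  2  3  2  3  2  3  2  3  0  1  0  1  0  1  0  1  2  3  2  3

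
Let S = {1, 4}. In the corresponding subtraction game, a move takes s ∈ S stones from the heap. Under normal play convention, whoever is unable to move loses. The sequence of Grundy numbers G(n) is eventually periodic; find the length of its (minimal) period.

5

G(0) = 0
G(1) = mex{0} = 1
G(2) = mex{1} = 0
G(3) = mex{0} = 1
G(4) = mex{1,0} = 2
G(5) = mex{2,1} = 0
G(6) = mex{0,0} = 1
G(7) = mex{1,1} = 0
G(8) = mex{0,2} = 1
G(9) = mex{1,0} = 2
G(10) = mex{2,1} = 0
G(11) = mex{0,0} = 1
G(12) = mex{1,1} = 0
G(13) = mex{0,2} = 1
G(14) = mex{1,0} = 2
G(n+5) = G(n) holds for n = 0,…,3 (a full window of length max(S) = 4), so the sequence is purely periodic with period 5.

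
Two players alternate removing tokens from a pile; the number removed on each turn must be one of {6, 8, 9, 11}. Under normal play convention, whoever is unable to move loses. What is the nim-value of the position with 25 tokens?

1

G(0) = 0
G(1) = mex{} = 0
G(2) = mex{} = 0
G(3) = mex{} = 0
G(4) = mex{} = 0
G(5) = mex{} = 0
G(6) = mex{0} = 1
G(7) = mex{0} = 1
G(8) = mex{0,0} = 1
G(9) = mex{0,0,0} = 1
G(10) = mex{0,0,0} = 1
G(11) = mex{0,0,0,0} = 1
G(12) = mex{1,0,0,0} = 2
G(13) = mex{1,0,0,0} = 2
G(14) = mex{1,1,0,0} = 2
G(15) = mex{1,1,1,0} = 2
G(16) = mex{1,1,1,0} = 2
G(17) = mex{1,1,1,1} = 0
G(18) = mex{2,1,1,1} = 0
G(19) = mex{2,1,1,1} = 0
G(20) = mex{2,2,1,1} = 0
G(21) = mex{2,2,2,1} = 0
G(22) = mex{2,2,2,1} = 0
G(23) = mex{0,2,2,2} = 1
G(24) = mex{0,2,2,2} = 1
G(25) = mex{0,0,2,2} = 1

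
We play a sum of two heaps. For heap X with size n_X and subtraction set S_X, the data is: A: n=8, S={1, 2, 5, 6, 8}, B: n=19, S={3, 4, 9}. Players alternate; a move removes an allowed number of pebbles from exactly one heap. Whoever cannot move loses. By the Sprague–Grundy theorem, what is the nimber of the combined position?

3

Heap A, S = {1, 2, 5, 6, 8}:
G(0) = 0
G(1) = mex{0} = 1
G(2) = mex{1,0} = 2
G(3) = mex{2,1} = 0
G(4) = mex{0,2} = 1
G(5) = mex{1,0,0} = 2
G(6) = mex{2,1,1,0} = 3
G(7) = mex{3,2,2,1} = 0
G(8) = mex{0,3,0,2,0} = 1
G_A(8) = 1.
Heap B, S = {3, 4, 9}:
G(0) = 0
G(1) = mex{} = 0
G(2) = mex{} = 0
G(3) = mex{0} = 1
G(4) = mex{0,0} = 1
G(5) = mex{0,0} = 1
G(6) = mex{1,0} = 2
G(7) = mex{1,1} = 0
G(8) = mex{1,1} = 0
G(9) = mex{2,1,0} = 3
G(10) = mex{0,2,0} = 1
G(11) = mex{0,0,0} = 1
G(12) = mex{3,0,1} = 2
G(13) = mex{1,3,1} = 0
G(14) = mex{1,1,1} = 0
G(15) = mex{2,1,2} = 0
G(16) = mex{0,2,0} = 1
G(17) = mex{0,0,0} = 1
G(18) = mex{0,0,3} = 1
G(19) = mex{1,0,1} = 2
G_B(19) = 2.
Combined Grundy value = 1 ⊕ 2 = 3.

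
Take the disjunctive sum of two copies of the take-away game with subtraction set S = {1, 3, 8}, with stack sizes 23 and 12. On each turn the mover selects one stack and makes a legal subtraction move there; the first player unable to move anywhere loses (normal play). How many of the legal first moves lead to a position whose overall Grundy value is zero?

All stacks use S = {1, 3, 8}:
G(0) = 0
G(1) = mex{0} = 1
G(2) = mex{1} = 0
G(3) = mex{0,0} = 1
G(4) = mex{1,1} = 0
G(5) = mex{0,0} = 1
G(6) = mex{1,1} = 0
G(7) = mex{0,0} = 1
G(8) = mex{1,1,0} = 2
G(9) = mex{2,0,1} = 3
G(10) = mex{3,1,0} = 2
G(11) = mex{2,2,1} = 0
G(12) = mex{0,3,0} = 1
G(13) = mex{1,2,1} = 0
G(14) = mex{0,0,0} = 1
G(15) = mex{1,1,1} = 0
G(16) = mex{0,0,2} = 1
G(17) = mex{1,1,3} = 0
G(18) = mex{0,0,2} = 1
G(19) = mex{1,1,0} = 2
G(20) = mex{2,0,1} = 3
G(21) = mex{3,1,0} = 2
G(22) = mex{2,2,1} = 0
G(23) = mex{0,3,0} = 1
Stack A: G(23) = 1.
Stack B: G(12) = 1.
Combined Grundy value = 1 ⊕ 1 = 0.
A winning move leaves total XOR = 0, i.e. changes one component's Grundy value g to g ⊕ X where X is the current total.
Stack A: target g' = 1⊕0 = 1, but every legal move changes the Grundy value (mex property), so 0 moves.
Stack B: target g' = 1⊕0 = 1, but every legal move changes the Grundy value (mex property), so 0 moves.

0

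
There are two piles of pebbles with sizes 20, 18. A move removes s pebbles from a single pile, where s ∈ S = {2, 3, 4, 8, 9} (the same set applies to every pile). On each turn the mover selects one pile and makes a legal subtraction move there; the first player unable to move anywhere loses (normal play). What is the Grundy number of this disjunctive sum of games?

All piles use S = {2, 3, 4, 8, 9}:
G(0) = 0
G(1) = mex{} = 0
G(2) = mex{0} = 1
G(3) = mex{0,0} = 1
G(4) = mex{1,0,0} = 2
G(5) = mex{1,1,0} = 2
G(6) = mex{2,1,1} = 0
G(7) = mex{2,2,1} = 0
G(8) = mex{0,2,2,0} = 1
G(9) = mex{0,0,2,0,0} = 1
G(10) = mex{1,0,0,1,0} = 2
G(11) = mex{1,1,0,1,1} = 2
G(12) = mex{2,1,1,2,1} = 0
G(13) = mex{2,2,1,2,2} = 0
G(14) = mex{0,2,2,0,2} = 1
G(15) = mex{0,0,2,0,0} = 1
G(16) = mex{1,0,0,1,0} = 2
G(17) = mex{1,1,0,1,1} = 2
G(18) = mex{2,1,1,2,1} = 0
G(19) = mex{2,2,1,2,2} = 0
G(20) = mex{0,2,2,0,2} = 1
Pile A: G(20) = 1.
Pile B: G(18) = 0.
Combined Grundy value = 1 ⊕ 0 = 1.

1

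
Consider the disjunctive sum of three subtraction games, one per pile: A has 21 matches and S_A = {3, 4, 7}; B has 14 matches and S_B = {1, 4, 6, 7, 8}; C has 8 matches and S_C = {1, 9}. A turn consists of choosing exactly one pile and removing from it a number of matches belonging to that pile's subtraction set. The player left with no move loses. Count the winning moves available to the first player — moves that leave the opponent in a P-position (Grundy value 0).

Pile A, S = {3, 4, 7}:
G(0) = 0
G(1) = mex{} = 0
G(2) = mex{} = 0
G(3) = mex{0} = 1
G(4) = mex{0,0} = 1
G(5) = mex{0,0} = 1
G(6) = mex{1,0} = 2
G(7) = mex{1,1,0} = 2
G(8) = mex{1,1,0} = 2
G(9) = mex{2,1,0} = 3
G(10) = mex{2,2,1} = 0
G(11) = mex{2,2,1} = 0
G(12) = mex{3,2,1} = 0
G(13) = mex{0,3,2} = 1
G(14) = mex{0,0,2} = 1
G(15) = mex{0,0,2} = 1
G(16) = mex{1,0,3} = 2
G(17) = mex{1,1,0} = 2
G(18) = mex{1,1,0} = 2
G(19) = mex{2,1,0} = 3
G(20) = mex{2,2,1} = 0
G(21) = mex{2,2,1} = 0
G_A(21) = 0.
Pile B, S = {1, 4, 6, 7, 8}:
G(0) = 0
G(1) = mex{0} = 1
G(2) = mex{1} = 0
G(3) = mex{0} = 1
G(4) = mex{1,0} = 2
G(5) = mex{2,1} = 0
G(6) = mex{0,0,0} = 1
G(7) = mex{1,1,1,0} = 2
G(8) = mex{2,2,0,1,0} = 3
G(9) = mex{3,0,1,0,1} = 2
G(10) = mex{2,1,2,1,0} = 3
G(11) = mex{3,2,0,2,1} = 4
G(12) = mex{4,3,1,0,2} = 5
G(13) = mex{5,2,2,1,0} = 3
G(14) = mex{3,3,3,2,1} = 0
G_B(14) = 0.
Pile C, S = {1, 9}:
n : 0 1 2 3 4 5 6 7 8
G : 0 1 0 1 0 1 0 1 0
G_C(8) = 0.
Combined Grundy value = 0 ⊕ 0 ⊕ 0 = 0.
A winning move leaves total XOR = 0, i.e. changes one component's Grundy value g to g ⊕ X where X is the current total.
Pile A: target g' = 0⊕0 = 0, but every legal move changes the Grundy value (mex property), so 0 moves.
Pile B: target g' = 0⊕0 = 0, but every legal move changes the Grundy value (mex property), so 0 moves.
Pile C: target g' = 0⊕0 = 0, but every legal move changes the Grundy value (mex property), so 0 moves.

0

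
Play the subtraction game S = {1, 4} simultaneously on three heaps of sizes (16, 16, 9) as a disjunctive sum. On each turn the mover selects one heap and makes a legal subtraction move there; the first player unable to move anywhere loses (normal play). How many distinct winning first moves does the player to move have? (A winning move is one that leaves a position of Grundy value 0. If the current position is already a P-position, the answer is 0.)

All heaps use S = {1, 4}:
G(0) = 0
G(1) = mex{0} = 1
G(2) = mex{1} = 0
G(3) = mex{0} = 1
G(4) = mex{1,0} = 2
G(5) = mex{2,1} = 0
G(6) = mex{0,0} = 1
G(7) = mex{1,1} = 0
G(8) = mex{0,2} = 1
G(9) = mex{1,0} = 2
G(10) = mex{2,1} = 0
G(11) = mex{0,0} = 1
G(12) = mex{1,1} = 0
G(13) = mex{0,2} = 1
G(14) = mex{1,0} = 2
G(15) = mex{2,1} = 0
G(16) = mex{0,0} = 1
Heap A: G(16) = 1.
Heap B: G(16) = 1.
Heap C: G(9) = 2.
Combined Grundy value = 1 ⊕ 1 ⊕ 2 = 2.
A winning move leaves total XOR = 0, i.e. changes one component's Grundy value g to g ⊕ X where X is the current total.
Heap A: need g' = 1⊕2 = 3. Options: 16−1→G=0, 16−4→G=0. Hits: 0.
Heap B: need g' = 1⊕2 = 3. Options: 16−1→G=0, 16−4→G=0. Hits: 0.
Heap C: need g' = 2⊕2 = 0. Options: 9−1→G=1, 9−4→G=0. Hits: 1.

1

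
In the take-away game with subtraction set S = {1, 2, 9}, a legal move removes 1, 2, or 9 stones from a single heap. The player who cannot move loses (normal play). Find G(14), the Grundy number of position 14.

1

G(0) = 0
G(1) = mex{0} = 1
G(2) = mex{1,0} = 2
G(3) = mex{2,1} = 0
G(4) = mex{0,2} = 1
G(5) = mex{1,0} = 2
G(6) = mex{2,1} = 0
G(7) = mex{0,2} = 1
G(8) = mex{1,0} = 2
G(9) = mex{2,1,0} = 3
G(10) = mex{3,2,1} = 0
G(11) = mex{0,3,2} = 1
G(12) = mex{1,0,0} = 2
G(13) = mex{2,1,1} = 0
G(14) = mex{0,2,2} = 1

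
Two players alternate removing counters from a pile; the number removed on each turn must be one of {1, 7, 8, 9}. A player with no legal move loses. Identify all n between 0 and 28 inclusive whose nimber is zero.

0, 2, 4, 6, 16, 18, 20, 22

G(0) = 0
G(1) = mex{0} = 1
G(2) = mex{1} = 0
G(3) = mex{0} = 1
G(4) = mex{1} = 0
G(5) = mex{0} = 1
G(6) = mex{1} = 0
G(7) = mex{0,0} = 1
G(8) = mex{1,1,0} = 2
G(9) = mex{2,0,1,0} = 3
G(10) = mex{3,1,0,1} = 2
G(11) = mex{2,0,1,0} = 3
G(12) = mex{3,1,0,1} = 2
G(13) = mex{2,0,1,0} = 3
G(14) = mex{3,1,0,1} = 2
G(15) = mex{2,2,1,0} = 3
G(16) = mex{3,3,2,1} = 0
G(17) = mex{0,2,3,2} = 1
G(18) = mex{1,3,2,3} = 0
G(19) = mex{0,2,3,2} = 1
G(20) = mex{1,3,2,3} = 0
G(21) = mex{0,2,3,2} = 1
G(22) = mex{1,3,2,3} = 0
G(23) = mex{0,0,3,2} = 1
G(24) = mex{1,1,0,3} = 2
G(25) = mex{2,0,1,0} = 3
G(26) = mex{3,1,0,1} = 2
G(27) = mex{2,0,1,0} = 3
G(28) = mex{3,1,0,1} = 2
P-positions are exactly the n with G(n) = 0.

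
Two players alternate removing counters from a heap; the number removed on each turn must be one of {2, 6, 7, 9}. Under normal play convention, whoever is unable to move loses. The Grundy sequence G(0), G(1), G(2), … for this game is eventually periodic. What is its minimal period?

15

G(0) = 0
G(1) = mex{} = 0
G(2) = mex{0} = 1
G(3) = mex{0} = 1
G(4) = mex{1} = 0
G(5) = mex{1} = 0
G(6) = mex{0,0} = 1
G(7) = mex{0,0,0} = 1
G(8) = mex{1,1,0} = 2
G(9) = mex{1,1,1,0} = 2
G(10) = mex{2,0,1,0} = 3
G(11) = mex{2,0,0,1} = 3
G(12) = mex{3,1,0,1} = 2
G(13) = mex{3,1,1,0} = 2
G(14) = mex{2,2,1,0} = 3
G(15) = mex{2,2,2,1} = 0
G(16) = mex{3,3,2,1} = 0
G(17) = mex{0,3,3,2} = 1
G(18) = mex{0,2,3,2} = 1
G(19) = mex{1,2,2,3} = 0
G(20) = mex{1,3,2,3} = 0
G(21) = mex{0,0,3,2} = 1
G(22) = mex{0,0,0,2} = 1
G(23) = mex{1,1,0,3} = 2
G(24) = mex{1,1,1,0} = 2
G(25) = mex{2,0,1,0} = 3
G(26) = mex{2,0,0,1} = 3
G(27) = mex{3,1,0,1} = 2
G(28) = mex{3,1,1,0} = 2
G(29) = mex{2,2,1,0} = 3
G(30) = mex{2,2,2,1} = 0
G(31) = mex{3,3,2,1} = 0
G(n+15) = G(n) holds for n = 0,…,8 (a full window of length max(S) = 9), so the sequence is purely periodic with period 15.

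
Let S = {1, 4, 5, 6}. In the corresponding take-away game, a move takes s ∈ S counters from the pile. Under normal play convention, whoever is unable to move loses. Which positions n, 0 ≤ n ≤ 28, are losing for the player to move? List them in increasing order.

n :  0  1  2  3  4  5  6  7  8  9 10 11 12 13 14 15 16 17 18 19 20 21 22 23 24 25 26 27 28
G :  0  1  0  1  2  3  2  3  4  0  1  0  1  2  3  2  3  4  0  1  0  1  2  3  2  3  4  0  1
P-positions are exactly the n with G(n) = 0.

0, 2, 9, 11, 18, 20, 27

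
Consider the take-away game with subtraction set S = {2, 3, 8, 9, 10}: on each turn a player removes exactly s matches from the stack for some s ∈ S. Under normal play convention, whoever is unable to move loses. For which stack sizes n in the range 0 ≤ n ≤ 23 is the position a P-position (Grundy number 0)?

n :  0  1  2  3  4  5  6  7  8  9 10 11 12 13 14 15 16 17 18 19 20 21 22 23
G :  0  0  1  1  2  0  0  1  1  2  2  3  0  4  1  2  2  0  0  1  1  2  2  0
P-positions are exactly the n with G(n) = 0.

0, 1, 5, 6, 12, 17, 18, 23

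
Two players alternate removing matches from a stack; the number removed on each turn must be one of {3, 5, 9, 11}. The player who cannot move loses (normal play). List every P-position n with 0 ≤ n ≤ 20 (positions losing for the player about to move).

G(0) = 0
G(1) = mex{} = 0
G(2) = mex{} = 0
G(3) = mex{0} = 1
G(4) = mex{0} = 1
G(5) = mex{0,0} = 1
G(6) = mex{1,0} = 2
G(7) = mex{1,0} = 2
G(8) = mex{1,1} = 0
G(9) = mex{2,1,0} = 3
G(10) = mex{2,1,0} = 3
G(11) = mex{0,2,0,0} = 1
G(12) = mex{3,2,1,0} = 4
G(13) = mex{3,0,1,0} = 2
G(14) = mex{1,3,1,1} = 0
G(15) = mex{4,3,2,1} = 0
G(16) = mex{2,1,2,1} = 0
G(17) = mex{0,4,0,2} = 1
G(18) = mex{0,2,3,2} = 1
G(19) = mex{0,0,3,0} = 1
G(20) = mex{1,0,1,3} = 2
P-positions are exactly the n with G(n) = 0.

0, 1, 2, 8, 14, 15, 16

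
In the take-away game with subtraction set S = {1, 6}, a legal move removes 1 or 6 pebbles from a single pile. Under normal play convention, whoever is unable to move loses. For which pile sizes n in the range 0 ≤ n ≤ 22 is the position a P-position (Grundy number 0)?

G(0) = 0
G(1) = mex{0} = 1
G(2) = mex{1} = 0
G(3) = mex{0} = 1
G(4) = mex{1} = 0
G(5) = mex{0} = 1
G(6) = mex{1,0} = 2
G(7) = mex{2,1} = 0
G(8) = mex{0,0} = 1
G(9) = mex{1,1} = 0
G(10) = mex{0,0} = 1
G(11) = mex{1,1} = 0
G(12) = mex{0,2} = 1
G(13) = mex{1,0} = 2
G(14) = mex{2,1} = 0
G(15) = mex{0,0} = 1
G(16) = mex{1,1} = 0
G(17) = mex{0,0} = 1
G(18) = mex{1,1} = 0
G(19) = mex{0,2} = 1
G(20) = mex{1,0} = 2
G(21) = mex{2,1} = 0
G(22) = mex{0,0} = 1
P-positions are exactly the n with G(n) = 0.

0, 2, 4, 7, 9, 11, 14, 16, 18, 21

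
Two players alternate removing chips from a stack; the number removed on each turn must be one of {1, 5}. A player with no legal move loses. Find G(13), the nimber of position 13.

1

G(0) = 0
G(1) = mex{0} = 1
G(2) = mex{1} = 0
G(3) = mex{0} = 1
G(4) = mex{1} = 0
G(5) = mex{0,0} = 1
G(6) = mex{1,1} = 0
G(7) = mex{0,0} = 1
G(8) = mex{1,1} = 0
G(9) = mex{0,0} = 1
G(10) = mex{1,1} = 0
G(11) = mex{0,0} = 1
G(12) = mex{1,1} = 0
G(13) = mex{0,0} = 1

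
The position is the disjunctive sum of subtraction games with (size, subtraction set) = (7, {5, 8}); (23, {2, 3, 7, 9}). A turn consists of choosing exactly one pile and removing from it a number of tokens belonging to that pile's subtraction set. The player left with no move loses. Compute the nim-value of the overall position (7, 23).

Pile A, S = {5, 8}:
n : 0 1 2 3 4 5 6 7
G : 0 0 0 0 0 1 1 1
G_A(7) = 1.
Pile B, S = {2, 3, 7, 9}:
G(0) = 0
G(1) = mex{} = 0
G(2) = mex{0} = 1
G(3) = mex{0,0} = 1
G(4) = mex{1,0} = 2
G(5) = mex{1,1} = 0
G(6) = mex{2,1} = 0
G(7) = mex{0,2,0} = 1
G(8) = mex{0,0,0} = 1
G(9) = mex{1,0,1,0} = 2
G(10) = mex{1,1,1,0} = 2
G(11) = mex{2,1,2,1} = 0
G(12) = mex{2,2,0,1} = 3
G(13) = mex{0,2,0,2} = 1
G(14) = mex{3,0,1,0} = 2
G(15) = mex{1,3,1,0} = 2
G(16) = mex{2,1,2,1} = 0
G(17) = mex{2,2,2,1} = 0
G(18) = mex{0,2,0,2} = 1
G(19) = mex{0,0,3,2} = 1
G(20) = mex{1,0,1,0} = 2
G(21) = mex{1,1,2,3} = 0
G(22) = mex{2,1,2,1} = 0
G(23) = mex{0,2,0,2} = 1
G_B(23) = 1.
Combined Grundy value = 1 ⊕ 1 = 0.

0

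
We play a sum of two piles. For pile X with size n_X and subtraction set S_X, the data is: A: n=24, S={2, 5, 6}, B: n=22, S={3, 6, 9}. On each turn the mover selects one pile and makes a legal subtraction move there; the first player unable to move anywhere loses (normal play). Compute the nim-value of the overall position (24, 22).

Pile A, S = {2, 5, 6}:
G(0) = 0
G(1) = mex{} = 0
G(2) = mex{0} = 1
G(3) = mex{0} = 1
G(4) = mex{1} = 0
G(5) = mex{1,0} = 2
G(6) = mex{0,0,0} = 1
G(7) = mex{2,1,0} = 3
G(8) = mex{1,1,1} = 0
G(9) = mex{3,0,1} = 2
G(10) = mex{0,2,0} = 1
G(11) = mex{2,1,2} = 0
G(12) = mex{1,3,1} = 0
G(13) = mex{0,0,3} = 1
G(14) = mex{0,2,0} = 1
G(15) = mex{1,1,2} = 0
G(16) = mex{1,0,1} = 2
G(17) = mex{0,0,0} = 1
G(18) = mex{2,1,0} = 3
G(19) = mex{1,1,1} = 0
G(20) = mex{3,0,1} = 2
G(21) = mex{0,2,0} = 1
G(22) = mex{2,1,2} = 0
G(23) = mex{1,3,1} = 0
G(24) = mex{0,0,3} = 1
G_A(24) = 1.
Pile B, S = {3, 6, 9}:
G(0) = 0
G(1) = mex{} = 0
G(2) = mex{} = 0
G(3) = mex{0} = 1
G(4) = mex{0} = 1
G(5) = mex{0} = 1
G(6) = mex{1,0} = 2
G(7) = mex{1,0} = 2
G(8) = mex{1,0} = 2
G(9) = mex{2,1,0} = 3
G(10) = mex{2,1,0} = 3
G(11) = mex{2,1,0} = 3
G(12) = mex{3,2,1} = 0
G(13) = mex{3,2,1} = 0
G(14) = mex{3,2,1} = 0
G(15) = mex{0,3,2} = 1
G(16) = mex{0,3,2} = 1
G(17) = mex{0,3,2} = 1
G(18) = mex{1,0,3} = 2
G(19) = mex{1,0,3} = 2
G(20) = mex{1,0,3} = 2
G(21) = mex{2,1,0} = 3
G(22) = mex{2,1,0} = 3
G_B(22) = 3.
Combined Grundy value = 1 ⊕ 3 = 2.

2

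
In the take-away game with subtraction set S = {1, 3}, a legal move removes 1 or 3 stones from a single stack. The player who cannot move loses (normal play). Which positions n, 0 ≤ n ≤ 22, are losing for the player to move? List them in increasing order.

n :  0  1  2  3  4  5  6  7  8  9 10 11 12 13 14 15 16 17 18 19 20 21 22
G :  0  1  0  1  0  1  0  1  0  1  0  1  0  1  0  1  0  1  0  1  0  1  0
P-positions are exactly the n with G(n) = 0.

0, 2, 4, 6, 8, 10, 12, 14, 16, 18, 20, 22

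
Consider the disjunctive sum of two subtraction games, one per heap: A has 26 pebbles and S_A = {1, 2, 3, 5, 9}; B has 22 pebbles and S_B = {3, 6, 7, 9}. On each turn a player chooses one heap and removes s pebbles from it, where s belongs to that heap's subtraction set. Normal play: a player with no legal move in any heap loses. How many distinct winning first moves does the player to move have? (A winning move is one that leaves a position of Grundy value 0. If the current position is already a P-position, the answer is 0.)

Heap A, S = {1, 2, 3, 5, 9}:
G(0) = 0
G(1) = mex{0} = 1
G(2) = mex{1,0} = 2
G(3) = mex{2,1,0} = 3
G(4) = mex{3,2,1} = 0
G(5) = mex{0,3,2,0} = 1
G(6) = mex{1,0,3,1} = 2
G(7) = mex{2,1,0,2} = 3
G(8) = mex{3,2,1,3} = 0
G(9) = mex{0,3,2,0,0} = 1
G(10) = mex{1,0,3,1,1} = 2
G(11) = mex{2,1,0,2,2} = 3
G(12) = mex{3,2,1,3,3} = 0
G(13) = mex{0,3,2,0,0} = 1
G(14) = mex{1,0,3,1,1} = 2
G(15) = mex{2,1,0,2,2} = 3
G(16) = mex{3,2,1,3,3} = 0
G(17) = mex{0,3,2,0,0} = 1
G(18) = mex{1,0,3,1,1} = 2
G(19) = mex{2,1,0,2,2} = 3
G(20) = mex{3,2,1,3,3} = 0
G(21) = mex{0,3,2,0,0} = 1
G(22) = mex{1,0,3,1,1} = 2
G(23) = mex{2,1,0,2,2} = 3
G(24) = mex{3,2,1,3,3} = 0
G(25) = mex{0,3,2,0,0} = 1
G(26) = mex{1,0,3,1,1} = 2
G_A(26) = 2.
Heap B, S = {3, 6, 7, 9}:
G(0) = 0
G(1) = mex{} = 0
G(2) = mex{} = 0
G(3) = mex{0} = 1
G(4) = mex{0} = 1
G(5) = mex{0} = 1
G(6) = mex{1,0} = 2
G(7) = mex{1,0,0} = 2
G(8) = mex{1,0,0} = 2
G(9) = mex{2,1,0,0} = 3
G(10) = mex{2,1,1,0} = 3
G(11) = mex{2,1,1,0} = 3
G(12) = mex{3,2,1,1} = 0
G(13) = mex{3,2,2,1} = 0
G(14) = mex{3,2,2,1} = 0
G(15) = mex{0,3,2,2} = 1
G(16) = mex{0,3,3,2} = 1
G(17) = mex{0,3,3,2} = 1
G(18) = mex{1,0,3,3} = 2
G(19) = mex{1,0,0,3} = 2
G(20) = mex{1,0,0,3} = 2
G(21) = mex{2,1,0,0} = 3
G(22) = mex{2,1,1,0} = 3
G_B(22) = 3.
Combined Grundy value = 2 ⊕ 3 = 1.
A winning move leaves total XOR = 0, i.e. changes one component's Grundy value g to g ⊕ X where X is the current total.
Heap A: need g' = 2⊕1 = 3. Options: 26−1→G=1, 26−2→G=0, 26−3→G=3, 26−5→G=1, 26−9→G=1. Hits: 1.
Heap B: need g' = 3⊕1 = 2. Options: 22−3→G=2, 22−6→G=1, 22−7→G=1, 22−9→G=0. Hits: 1.

2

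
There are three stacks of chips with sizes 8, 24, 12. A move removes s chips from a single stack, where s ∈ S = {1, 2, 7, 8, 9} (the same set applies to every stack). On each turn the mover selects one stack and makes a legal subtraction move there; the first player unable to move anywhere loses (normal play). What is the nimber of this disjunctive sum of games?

All stacks use S = {1, 2, 7, 8, 9}:
n :  0  1  2  3  4  5  6  7  8  9 10 11 12 13 14 15 16 17 18 19 20 21 22 23 24
G :  0  1  2  0  1  2  0  1  2  3  4  5  3  4  5  3  0  1  2  0  1  2  0  1  2
Stack A: G(8) = 2.
Stack B: G(24) = 2.
Stack C: G(12) = 3.
Combined Grundy value = 2 ⊕ 2 ⊕ 3 = 3.

3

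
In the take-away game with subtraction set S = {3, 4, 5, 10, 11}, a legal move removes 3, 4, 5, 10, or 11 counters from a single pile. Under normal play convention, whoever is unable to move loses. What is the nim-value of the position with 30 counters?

G(0) = 0
G(1) = mex{} = 0
G(2) = mex{} = 0
G(3) = mex{0} = 1
G(4) = mex{0,0} = 1
G(5) = mex{0,0,0} = 1
G(6) = mex{1,0,0} = 2
G(7) = mex{1,1,0} = 2
G(8) = mex{1,1,1} = 0
G(9) = mex{2,1,1} = 0
G(10) = mex{2,2,1,0} = 3
G(11) = mex{0,2,2,0,0} = 1
G(12) = mex{0,0,2,0,0} = 1
G(13) = mex{3,0,0,1,0} = 2
G(14) = mex{1,3,0,1,1} = 2
G(15) = mex{1,1,3,1,1} = 0
G(16) = mex{2,1,1,2,1} = 0
G(17) = mex{2,2,1,2,2} = 0
G(18) = mex{0,2,2,0,2} = 1
G(19) = mex{0,0,2,0,0} = 1
G(20) = mex{0,0,0,3,0} = 1
G(21) = mex{1,0,0,1,3} = 2
G(22) = mex{1,1,0,1,1} = 2
G(23) = mex{1,1,1,2,1} = 0
G(24) = mex{2,1,1,2,2} = 0
G(25) = mex{2,2,1,0,2} = 3
G(26) = mex{0,2,2,0,0} = 1
G(27) = mex{0,0,2,0,0} = 1
G(28) = mex{3,0,0,1,0} = 2
G(29) = mex{1,3,0,1,1} = 2
G(30) = mex{1,1,3,1,1} = 0

0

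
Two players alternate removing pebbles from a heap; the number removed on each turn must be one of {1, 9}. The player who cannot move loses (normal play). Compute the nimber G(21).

1

G(0) = 0
G(1) = mex{0} = 1
G(2) = mex{1} = 0
G(3) = mex{0} = 1
G(4) = mex{1} = 0
G(5) = mex{0} = 1
G(6) = mex{1} = 0
G(7) = mex{0} = 1
G(8) = mex{1} = 0
G(9) = mex{0,0} = 1
G(10) = mex{1,1} = 0
G(11) = mex{0,0} = 1
G(12) = mex{1,1} = 0
G(13) = mex{0,0} = 1
G(14) = mex{1,1} = 0
G(15) = mex{0,0} = 1
G(16) = mex{1,1} = 0
G(17) = mex{0,0} = 1
G(18) = mex{1,1} = 0
G(19) = mex{0,0} = 1
G(20) = mex{1,1} = 0
G(21) = mex{0,0} = 1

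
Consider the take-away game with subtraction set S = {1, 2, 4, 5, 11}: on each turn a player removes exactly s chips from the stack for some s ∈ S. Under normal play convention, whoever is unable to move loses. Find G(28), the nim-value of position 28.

1

n :  0  1  2  3  4  5  6  7  8  9 10 11 12 13 14 15 16 17 18 19 20 21 22 23 24 25 26 27 28
G :  0  1  2  0  1  2  0  1  2  0  1  2  0  1  2  0  1  2  0  1  2  0  1  2  0  1  2  0  1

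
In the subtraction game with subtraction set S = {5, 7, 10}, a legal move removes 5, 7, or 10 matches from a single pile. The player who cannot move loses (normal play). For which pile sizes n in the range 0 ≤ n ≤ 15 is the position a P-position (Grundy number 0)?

n :  0  1  2  3  4  5  6  7  8  9 10 11 12 13 14 15
G :  0  0  0  0  0  1  1  1  1  1  2  2  2  2  2  0
P-positions are exactly the n with G(n) = 0.

0, 1, 2, 3, 4, 15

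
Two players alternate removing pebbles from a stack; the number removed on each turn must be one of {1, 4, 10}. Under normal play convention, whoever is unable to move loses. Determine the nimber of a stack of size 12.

n :  0  1  2  3  4  5  6  7  8  9 10 11 12
G :  0  1  0  1  2  0  1  0  1  2  3  2  3

3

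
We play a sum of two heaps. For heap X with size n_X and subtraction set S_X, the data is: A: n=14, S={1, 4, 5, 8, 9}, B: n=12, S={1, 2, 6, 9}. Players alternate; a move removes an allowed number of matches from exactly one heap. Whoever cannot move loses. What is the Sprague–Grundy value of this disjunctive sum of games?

Heap A, S = {1, 4, 5, 8, 9}:
n :  0  1  2  3  4  5  6  7  8  9 10 11 12 13 14
G :  0  1  0  1  2  3  2  3  4  5  4  5  0  1  0
G_A(14) = 0.
Heap B, S = {1, 2, 6, 9}:
G(0) = 0
G(1) = mex{0} = 1
G(2) = mex{1,0} = 2
G(3) = mex{2,1} = 0
G(4) = mex{0,2} = 1
G(5) = mex{1,0} = 2
G(6) = mex{2,1,0} = 3
G(7) = mex{3,2,1} = 0
G(8) = mex{0,3,2} = 1
G(9) = mex{1,0,0,0} = 2
G(10) = mex{2,1,1,1} = 0
G(11) = mex{0,2,2,2} = 1
G(12) = mex{1,0,3,0} = 2
G_B(12) = 2.
Combined Grundy value = 0 ⊕ 2 = 2.

2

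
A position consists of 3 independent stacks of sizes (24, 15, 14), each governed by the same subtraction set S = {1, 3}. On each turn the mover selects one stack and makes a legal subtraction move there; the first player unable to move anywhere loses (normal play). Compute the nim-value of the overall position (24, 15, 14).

1

All stacks use S = {1, 3}:
n :  0  1  2  3  4  5  6  7  8  9 10 11 12 13 14 15 16 17 18 19 20 21 22 23 24
G :  0  1  0  1  0  1  0  1  0  1  0  1  0  1  0  1  0  1  0  1  0  1  0  1  0
Stack A: G(24) = 0.
Stack B: G(15) = 1.
Stack C: G(14) = 0.
Combined Grundy value = 0 ⊕ 1 ⊕ 0 = 1.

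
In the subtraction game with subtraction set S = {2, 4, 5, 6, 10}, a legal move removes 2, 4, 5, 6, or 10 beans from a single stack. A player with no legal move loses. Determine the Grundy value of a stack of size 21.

2

n :  0  1  2  3  4  5  6  7  8  9 10 11 12 13 14 15 16 17 18 19 20 21
G :  0  0  1  1  2  2  3  3  0  0  1  1  2  2  3  3  0  0  1  1  2  2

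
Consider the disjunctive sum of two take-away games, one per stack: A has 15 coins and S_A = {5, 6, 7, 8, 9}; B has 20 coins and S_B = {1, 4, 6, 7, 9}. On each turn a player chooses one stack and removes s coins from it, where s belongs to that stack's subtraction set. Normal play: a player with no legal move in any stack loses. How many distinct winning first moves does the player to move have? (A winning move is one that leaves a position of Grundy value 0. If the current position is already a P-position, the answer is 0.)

2

Stack A, S = {5, 6, 7, 8, 9}:
n :  0  1  2  3  4  5  6  7  8  9 10 11 12 13 14 15
G :  0  0  0  0  0  1  1  1  1  1  2  2  2  2  0  0
G_A(15) = 0.
Stack B, S = {1, 4, 6, 7, 9}:
G(0) = 0
G(1) = mex{0} = 1
G(2) = mex{1} = 0
G(3) = mex{0} = 1
G(4) = mex{1,0} = 2
G(5) = mex{2,1} = 0
G(6) = mex{0,0,0} = 1
G(7) = mex{1,1,1,0} = 2
G(8) = mex{2,2,0,1} = 3
G(9) = mex{3,0,1,0,0} = 2
G(10) = mex{2,1,2,1,1} = 0
G(11) = mex{0,2,0,2,0} = 1
G(12) = mex{1,3,1,0,1} = 2
G(13) = mex{2,2,2,1,2} = 0
G(14) = mex{0,0,3,2,0} = 1
G(15) = mex{1,1,2,3,1} = 0
G(16) = mex{0,2,0,2,2} = 1
G(17) = mex{1,0,1,0,3} = 2
G(18) = mex{2,1,2,1,2} = 0
G(19) = mex{0,0,0,2,0} = 1
G(20) = mex{1,1,1,0,1} = 2
G_B(20) = 2.
Combined Grundy value = 0 ⊕ 2 = 2.
A winning move leaves total XOR = 0, i.e. changes one component's Grundy value g to g ⊕ X where X is the current total.
Stack A: need g' = 0⊕2 = 2. Options: 15−5→G=2, 15−6→G=1, 15−7→G=1, 15−8→G=1, 15−9→G=1. Hits: 1.
Stack B: need g' = 2⊕2 = 0. Options: 20−1→G=1, 20−4→G=1, 20−6→G=1, 20−7→G=0, 20−9→G=1. Hits: 1.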